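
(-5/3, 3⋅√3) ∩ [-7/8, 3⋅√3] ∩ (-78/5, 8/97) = [-7/8, 8/97)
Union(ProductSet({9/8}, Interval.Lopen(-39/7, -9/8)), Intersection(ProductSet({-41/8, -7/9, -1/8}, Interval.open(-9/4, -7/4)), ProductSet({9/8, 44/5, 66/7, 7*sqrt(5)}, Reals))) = ProductSet({9/8}, Interval.Lopen(-39/7, -9/8))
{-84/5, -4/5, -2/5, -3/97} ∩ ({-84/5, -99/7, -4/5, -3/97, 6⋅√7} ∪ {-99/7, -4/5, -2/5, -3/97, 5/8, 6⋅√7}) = {-84/5, -4/5, -2/5, -3/97}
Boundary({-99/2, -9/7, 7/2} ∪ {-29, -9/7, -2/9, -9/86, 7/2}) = {-99/2, -29, -9/7, -2/9, -9/86, 7/2}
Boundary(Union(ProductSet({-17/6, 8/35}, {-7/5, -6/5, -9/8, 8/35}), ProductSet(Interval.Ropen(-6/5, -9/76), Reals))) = Union(ProductSet({-17/6, 8/35}, {-7/5, -6/5, -9/8, 8/35}), ProductSet({-6/5, -9/76}, Reals))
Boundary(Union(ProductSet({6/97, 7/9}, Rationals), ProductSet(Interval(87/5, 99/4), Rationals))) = ProductSet(Union({6/97, 7/9}, Interval(87/5, 99/4)), Reals)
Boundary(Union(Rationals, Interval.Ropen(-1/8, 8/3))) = Union(Interval(-oo, -1/8), Interval(8/3, oo))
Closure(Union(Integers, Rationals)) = Reals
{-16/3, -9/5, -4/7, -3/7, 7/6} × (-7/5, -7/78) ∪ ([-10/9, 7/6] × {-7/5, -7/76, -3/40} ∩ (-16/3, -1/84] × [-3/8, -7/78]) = ([-10/9, -1/84] × {-7/76}) ∪ ({-16/3, -9/5, -4/7, -3/7, 7/6} × (-7/5, -7/78))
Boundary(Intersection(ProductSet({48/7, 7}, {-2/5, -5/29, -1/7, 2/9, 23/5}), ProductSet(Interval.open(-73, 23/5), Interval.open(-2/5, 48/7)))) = EmptySet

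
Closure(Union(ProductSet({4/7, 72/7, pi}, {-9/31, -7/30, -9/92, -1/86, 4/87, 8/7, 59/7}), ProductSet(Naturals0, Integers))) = Union(ProductSet({4/7, 72/7, pi}, {-9/31, -7/30, -9/92, -1/86, 4/87, 8/7, 59/7}), ProductSet(Naturals0, Integers))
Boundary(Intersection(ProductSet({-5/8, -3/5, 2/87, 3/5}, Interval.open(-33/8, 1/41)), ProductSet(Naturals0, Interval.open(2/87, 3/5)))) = EmptySet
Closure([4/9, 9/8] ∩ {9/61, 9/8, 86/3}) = {9/8}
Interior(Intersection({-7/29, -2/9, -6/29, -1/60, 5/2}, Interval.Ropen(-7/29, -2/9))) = EmptySet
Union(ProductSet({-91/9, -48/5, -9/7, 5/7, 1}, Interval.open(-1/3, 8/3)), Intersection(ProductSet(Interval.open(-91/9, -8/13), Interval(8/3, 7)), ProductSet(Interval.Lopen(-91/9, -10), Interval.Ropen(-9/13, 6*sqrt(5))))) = Union(ProductSet({-91/9, -48/5, -9/7, 5/7, 1}, Interval.open(-1/3, 8/3)), ProductSet(Interval.Lopen(-91/9, -10), Interval(8/3, 7)))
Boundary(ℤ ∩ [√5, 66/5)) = {3, 4, …, 13}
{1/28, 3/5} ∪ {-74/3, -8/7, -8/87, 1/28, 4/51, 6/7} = {-74/3, -8/7, -8/87, 1/28, 4/51, 3/5, 6/7}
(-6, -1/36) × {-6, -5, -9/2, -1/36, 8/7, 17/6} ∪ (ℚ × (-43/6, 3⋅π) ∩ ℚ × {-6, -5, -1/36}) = (ℚ × {-6, -5, -1/36}) ∪ ((-6, -1/36) × {-6, -5, -9/2, -1/36, 8/7, 17/6})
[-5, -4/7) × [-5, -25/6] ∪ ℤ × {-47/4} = (ℤ × {-47/4}) ∪ ([-5, -4/7) × [-5, -25/6])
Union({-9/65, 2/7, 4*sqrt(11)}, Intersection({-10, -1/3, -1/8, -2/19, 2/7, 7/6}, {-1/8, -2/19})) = {-9/65, -1/8, -2/19, 2/7, 4*sqrt(11)}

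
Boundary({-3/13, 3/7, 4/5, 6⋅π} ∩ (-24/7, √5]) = {-3/13, 3/7, 4/5}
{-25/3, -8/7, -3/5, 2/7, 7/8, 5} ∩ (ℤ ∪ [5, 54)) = {5}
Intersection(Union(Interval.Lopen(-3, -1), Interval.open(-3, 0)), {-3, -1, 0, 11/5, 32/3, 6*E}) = {-1}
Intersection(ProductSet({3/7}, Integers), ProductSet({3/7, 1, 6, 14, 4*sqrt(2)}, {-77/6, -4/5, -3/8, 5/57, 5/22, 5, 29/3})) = ProductSet({3/7}, {5})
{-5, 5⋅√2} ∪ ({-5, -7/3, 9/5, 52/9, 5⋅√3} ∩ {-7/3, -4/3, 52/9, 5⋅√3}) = {-5, -7/3, 52/9, 5⋅√2, 5⋅√3}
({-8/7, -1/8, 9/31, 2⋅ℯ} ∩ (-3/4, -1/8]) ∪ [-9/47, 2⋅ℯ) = [-9/47, 2⋅ℯ)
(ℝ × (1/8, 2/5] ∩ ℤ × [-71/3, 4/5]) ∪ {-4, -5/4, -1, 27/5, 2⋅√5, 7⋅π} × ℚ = (ℤ × (1/8, 2/5]) ∪ ({-4, -5/4, -1, 27/5, 2⋅√5, 7⋅π} × ℚ)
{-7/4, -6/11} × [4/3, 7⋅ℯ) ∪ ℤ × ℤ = (ℤ × ℤ) ∪ ({-7/4, -6/11} × [4/3, 7⋅ℯ))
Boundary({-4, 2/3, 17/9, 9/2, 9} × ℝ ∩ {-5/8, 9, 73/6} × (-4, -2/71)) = {9} × [-4, -2/71]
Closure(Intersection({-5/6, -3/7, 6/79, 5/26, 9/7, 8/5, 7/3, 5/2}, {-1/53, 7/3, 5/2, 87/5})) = {7/3, 5/2}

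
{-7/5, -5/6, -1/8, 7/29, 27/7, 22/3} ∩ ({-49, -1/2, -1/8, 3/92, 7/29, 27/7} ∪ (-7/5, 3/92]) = {-5/6, -1/8, 7/29, 27/7}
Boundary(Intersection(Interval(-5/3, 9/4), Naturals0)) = Range(0, 3, 1)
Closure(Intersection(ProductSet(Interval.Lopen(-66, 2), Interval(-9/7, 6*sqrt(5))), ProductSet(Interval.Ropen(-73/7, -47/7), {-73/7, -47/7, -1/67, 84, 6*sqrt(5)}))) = ProductSet(Interval(-73/7, -47/7), {-1/67, 6*sqrt(5)})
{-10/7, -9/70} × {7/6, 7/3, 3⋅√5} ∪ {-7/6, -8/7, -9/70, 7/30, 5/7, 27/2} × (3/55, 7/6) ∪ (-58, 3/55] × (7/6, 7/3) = ((-58, 3/55] × (7/6, 7/3)) ∪ ({-10/7, -9/70} × {7/6, 7/3, 3⋅√5}) ∪ ({-7/6, -8/7, -9/70, 7/30, 5/7, 27/2} × (3/55, 7/6))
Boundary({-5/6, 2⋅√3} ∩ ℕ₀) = ∅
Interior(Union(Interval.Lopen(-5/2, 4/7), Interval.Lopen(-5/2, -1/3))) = Interval.open(-5/2, 4/7)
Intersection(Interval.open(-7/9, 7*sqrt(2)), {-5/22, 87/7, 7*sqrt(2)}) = {-5/22}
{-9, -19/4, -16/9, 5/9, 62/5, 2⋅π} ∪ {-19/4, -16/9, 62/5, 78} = {-9, -19/4, -16/9, 5/9, 62/5, 78, 2⋅π}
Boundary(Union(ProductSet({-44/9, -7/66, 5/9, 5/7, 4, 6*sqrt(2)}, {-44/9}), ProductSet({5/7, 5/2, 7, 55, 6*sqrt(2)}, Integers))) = Union(ProductSet({5/7, 5/2, 7, 55, 6*sqrt(2)}, Integers), ProductSet({-44/9, -7/66, 5/9, 5/7, 4, 6*sqrt(2)}, {-44/9}))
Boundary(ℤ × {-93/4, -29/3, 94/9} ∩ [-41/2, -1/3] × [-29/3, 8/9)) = {-20, -19, …, -1} × {-29/3}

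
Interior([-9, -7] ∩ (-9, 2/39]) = (-9, -7)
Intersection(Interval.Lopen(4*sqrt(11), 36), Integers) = Range(14, 37, 1)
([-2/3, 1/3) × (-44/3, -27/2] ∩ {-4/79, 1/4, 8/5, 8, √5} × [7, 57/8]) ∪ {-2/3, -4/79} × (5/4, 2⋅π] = {-2/3, -4/79} × (5/4, 2⋅π]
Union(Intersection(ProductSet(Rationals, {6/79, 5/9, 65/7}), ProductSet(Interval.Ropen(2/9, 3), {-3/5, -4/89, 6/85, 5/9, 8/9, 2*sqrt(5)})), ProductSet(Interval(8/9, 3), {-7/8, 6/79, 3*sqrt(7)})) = Union(ProductSet(Intersection(Interval.Ropen(2/9, 3), Rationals), {5/9}), ProductSet(Interval(8/9, 3), {-7/8, 6/79, 3*sqrt(7)}))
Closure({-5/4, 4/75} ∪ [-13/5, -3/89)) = [-13/5, -3/89] ∪ {4/75}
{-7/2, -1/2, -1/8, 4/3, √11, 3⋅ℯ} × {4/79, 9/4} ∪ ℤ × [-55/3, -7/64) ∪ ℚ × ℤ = (ℚ × ℤ) ∪ (ℤ × [-55/3, -7/64)) ∪ ({-7/2, -1/2, -1/8, 4/3, √11, 3⋅ℯ} × {4/79, 9/4})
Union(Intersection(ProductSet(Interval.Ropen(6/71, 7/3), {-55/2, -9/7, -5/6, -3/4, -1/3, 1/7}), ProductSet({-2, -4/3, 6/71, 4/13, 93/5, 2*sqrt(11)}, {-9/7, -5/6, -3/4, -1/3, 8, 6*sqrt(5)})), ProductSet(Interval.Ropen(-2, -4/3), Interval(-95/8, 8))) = Union(ProductSet({6/71, 4/13}, {-9/7, -5/6, -3/4, -1/3}), ProductSet(Interval.Ropen(-2, -4/3), Interval(-95/8, 8)))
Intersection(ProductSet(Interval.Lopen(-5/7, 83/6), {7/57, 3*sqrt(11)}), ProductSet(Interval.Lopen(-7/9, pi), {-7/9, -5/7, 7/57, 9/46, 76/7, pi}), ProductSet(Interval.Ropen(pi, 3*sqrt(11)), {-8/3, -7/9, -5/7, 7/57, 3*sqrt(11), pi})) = ProductSet({pi}, {7/57})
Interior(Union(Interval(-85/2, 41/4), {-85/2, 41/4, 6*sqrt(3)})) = Interval.open(-85/2, 41/4)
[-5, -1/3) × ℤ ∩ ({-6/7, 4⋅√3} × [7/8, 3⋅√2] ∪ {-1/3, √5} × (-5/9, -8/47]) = {-6/7} × {1, 2, 3, 4}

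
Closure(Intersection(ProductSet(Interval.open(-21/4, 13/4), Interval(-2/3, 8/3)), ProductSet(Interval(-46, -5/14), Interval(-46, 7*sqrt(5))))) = ProductSet(Interval(-21/4, -5/14), Interval(-2/3, 8/3))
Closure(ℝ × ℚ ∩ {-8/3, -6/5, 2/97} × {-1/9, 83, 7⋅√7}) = {-8/3, -6/5, 2/97} × {-1/9, 83}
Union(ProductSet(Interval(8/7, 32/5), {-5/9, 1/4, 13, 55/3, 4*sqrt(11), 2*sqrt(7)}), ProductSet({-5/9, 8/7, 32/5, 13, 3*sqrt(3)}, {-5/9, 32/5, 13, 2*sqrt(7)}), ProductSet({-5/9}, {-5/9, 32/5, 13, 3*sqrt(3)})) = Union(ProductSet({-5/9}, {-5/9, 32/5, 13, 3*sqrt(3)}), ProductSet({-5/9, 8/7, 32/5, 13, 3*sqrt(3)}, {-5/9, 32/5, 13, 2*sqrt(7)}), ProductSet(Interval(8/7, 32/5), {-5/9, 1/4, 13, 55/3, 4*sqrt(11), 2*sqrt(7)}))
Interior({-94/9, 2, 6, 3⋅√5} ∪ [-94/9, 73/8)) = (-94/9, 73/8)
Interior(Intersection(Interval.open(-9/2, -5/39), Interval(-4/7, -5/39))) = Interval.open(-4/7, -5/39)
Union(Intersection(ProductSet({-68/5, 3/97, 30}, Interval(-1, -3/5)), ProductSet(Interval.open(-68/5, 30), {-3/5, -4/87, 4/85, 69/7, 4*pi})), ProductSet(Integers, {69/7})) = Union(ProductSet({3/97}, {-3/5}), ProductSet(Integers, {69/7}))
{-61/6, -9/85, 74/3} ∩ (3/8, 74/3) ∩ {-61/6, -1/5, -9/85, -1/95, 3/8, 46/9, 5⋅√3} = ∅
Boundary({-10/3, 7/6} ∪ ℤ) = ℤ ∪ {-10/3, 7/6}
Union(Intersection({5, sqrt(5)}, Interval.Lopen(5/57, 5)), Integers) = Union({sqrt(5)}, Integers)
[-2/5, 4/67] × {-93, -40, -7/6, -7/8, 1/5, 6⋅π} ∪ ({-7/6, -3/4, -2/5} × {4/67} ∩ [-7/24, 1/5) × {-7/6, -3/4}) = [-2/5, 4/67] × {-93, -40, -7/6, -7/8, 1/5, 6⋅π}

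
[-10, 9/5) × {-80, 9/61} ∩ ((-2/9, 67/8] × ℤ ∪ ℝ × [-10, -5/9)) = (-2/9, 9/5) × {-80}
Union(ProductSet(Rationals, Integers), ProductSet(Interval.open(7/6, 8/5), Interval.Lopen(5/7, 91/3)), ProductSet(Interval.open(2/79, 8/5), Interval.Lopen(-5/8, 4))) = Union(ProductSet(Interval.open(2/79, 8/5), Interval.Lopen(-5/8, 4)), ProductSet(Interval.open(7/6, 8/5), Interval.Lopen(5/7, 91/3)), ProductSet(Rationals, Integers))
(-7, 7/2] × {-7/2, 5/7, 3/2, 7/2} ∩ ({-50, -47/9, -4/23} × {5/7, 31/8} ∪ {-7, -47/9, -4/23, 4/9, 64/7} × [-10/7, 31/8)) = {-47/9, -4/23, 4/9} × {5/7, 3/2, 7/2}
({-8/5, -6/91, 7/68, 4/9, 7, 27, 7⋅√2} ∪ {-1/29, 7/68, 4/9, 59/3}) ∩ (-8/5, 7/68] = {-6/91, -1/29, 7/68}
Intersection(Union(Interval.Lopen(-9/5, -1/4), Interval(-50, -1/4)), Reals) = Interval(-50, -1/4)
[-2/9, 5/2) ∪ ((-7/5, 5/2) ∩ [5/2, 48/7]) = [-2/9, 5/2)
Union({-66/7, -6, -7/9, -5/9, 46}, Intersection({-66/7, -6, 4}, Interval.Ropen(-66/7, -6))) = {-66/7, -6, -7/9, -5/9, 46}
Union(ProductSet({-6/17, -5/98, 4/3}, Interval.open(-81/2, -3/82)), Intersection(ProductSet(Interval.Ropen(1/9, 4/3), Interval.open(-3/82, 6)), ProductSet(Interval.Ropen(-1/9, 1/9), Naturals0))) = ProductSet({-6/17, -5/98, 4/3}, Interval.open(-81/2, -3/82))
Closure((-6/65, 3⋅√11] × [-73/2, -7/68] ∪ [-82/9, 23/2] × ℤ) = ([-82/9, 23/2] × ℤ) ∪ ([-6/65, 3⋅√11] × [-73/2, -7/68])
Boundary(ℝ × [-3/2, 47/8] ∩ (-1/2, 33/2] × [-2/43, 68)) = ({-1/2, 33/2} × [-2/43, 47/8]) ∪ ([-1/2, 33/2] × {-2/43, 47/8})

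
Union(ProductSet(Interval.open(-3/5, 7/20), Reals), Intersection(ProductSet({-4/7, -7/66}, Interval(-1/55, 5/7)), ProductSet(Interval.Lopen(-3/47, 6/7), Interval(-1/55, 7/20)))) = ProductSet(Interval.open(-3/5, 7/20), Reals)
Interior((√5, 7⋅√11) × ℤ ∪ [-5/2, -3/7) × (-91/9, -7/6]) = (-5/2, -3/7) × ((-91/9, -7/6) ∪ ((-91/9, -7/6) \ ℤ))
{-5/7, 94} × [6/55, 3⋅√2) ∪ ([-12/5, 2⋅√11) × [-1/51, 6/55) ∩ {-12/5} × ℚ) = ({-12/5} × (ℚ ∩ [-1/51, 6/55))) ∪ ({-5/7, 94} × [6/55, 3⋅√2))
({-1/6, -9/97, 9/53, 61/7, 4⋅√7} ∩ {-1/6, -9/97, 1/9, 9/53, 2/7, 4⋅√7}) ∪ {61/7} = {-1/6, -9/97, 9/53, 61/7, 4⋅√7}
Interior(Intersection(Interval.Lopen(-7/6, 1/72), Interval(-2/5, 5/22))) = Interval.open(-2/5, 1/72)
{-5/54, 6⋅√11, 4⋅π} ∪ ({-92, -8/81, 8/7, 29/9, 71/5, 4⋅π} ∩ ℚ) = {-92, -8/81, -5/54, 8/7, 29/9, 71/5, 6⋅√11, 4⋅π}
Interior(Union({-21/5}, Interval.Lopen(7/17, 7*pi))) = Interval.open(7/17, 7*pi)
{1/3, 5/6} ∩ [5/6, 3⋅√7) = {5/6}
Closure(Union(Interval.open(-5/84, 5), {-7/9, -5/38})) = Union({-7/9, -5/38}, Interval(-5/84, 5))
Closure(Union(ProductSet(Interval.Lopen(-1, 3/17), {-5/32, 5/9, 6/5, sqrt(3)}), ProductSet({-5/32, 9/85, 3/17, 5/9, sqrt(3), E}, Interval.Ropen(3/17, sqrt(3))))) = Union(ProductSet({-5/32, 9/85, 3/17, 5/9, sqrt(3), E}, Interval(3/17, sqrt(3))), ProductSet(Interval(-1, 3/17), {-5/32, 5/9, 6/5, sqrt(3)}))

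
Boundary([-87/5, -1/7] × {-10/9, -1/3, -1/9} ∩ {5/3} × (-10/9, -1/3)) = ∅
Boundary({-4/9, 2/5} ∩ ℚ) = {-4/9, 2/5}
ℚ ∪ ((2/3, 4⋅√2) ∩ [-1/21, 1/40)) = ℚ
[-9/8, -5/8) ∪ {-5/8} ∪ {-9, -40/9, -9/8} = {-9, -40/9} ∪ [-9/8, -5/8]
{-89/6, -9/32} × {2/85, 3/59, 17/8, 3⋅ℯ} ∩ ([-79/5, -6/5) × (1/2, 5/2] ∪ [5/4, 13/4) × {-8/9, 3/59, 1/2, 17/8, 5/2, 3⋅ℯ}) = {-89/6} × {17/8}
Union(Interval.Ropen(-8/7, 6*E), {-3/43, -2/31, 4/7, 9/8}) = Interval.Ropen(-8/7, 6*E)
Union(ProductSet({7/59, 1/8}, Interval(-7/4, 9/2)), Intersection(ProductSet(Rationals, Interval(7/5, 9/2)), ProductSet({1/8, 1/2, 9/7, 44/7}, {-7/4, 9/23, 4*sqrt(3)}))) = ProductSet({7/59, 1/8}, Interval(-7/4, 9/2))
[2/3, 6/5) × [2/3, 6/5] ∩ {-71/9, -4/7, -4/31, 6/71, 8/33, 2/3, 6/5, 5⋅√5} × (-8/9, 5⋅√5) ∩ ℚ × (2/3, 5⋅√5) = {2/3} × (2/3, 6/5]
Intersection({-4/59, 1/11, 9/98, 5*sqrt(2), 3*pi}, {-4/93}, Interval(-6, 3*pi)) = EmptySet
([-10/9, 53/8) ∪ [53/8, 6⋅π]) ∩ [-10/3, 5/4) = [-10/9, 5/4)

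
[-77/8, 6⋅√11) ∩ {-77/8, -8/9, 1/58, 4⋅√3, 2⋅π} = {-77/8, -8/9, 1/58, 4⋅√3, 2⋅π}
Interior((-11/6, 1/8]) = (-11/6, 1/8)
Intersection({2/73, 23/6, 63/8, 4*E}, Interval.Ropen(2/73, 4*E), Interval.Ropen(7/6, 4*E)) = {23/6, 63/8}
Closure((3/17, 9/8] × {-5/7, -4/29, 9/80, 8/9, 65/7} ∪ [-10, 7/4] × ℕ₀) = ([-10, 7/4] × ℕ₀) ∪ ([3/17, 9/8] × {-5/7, -4/29, 9/80, 8/9, 65/7})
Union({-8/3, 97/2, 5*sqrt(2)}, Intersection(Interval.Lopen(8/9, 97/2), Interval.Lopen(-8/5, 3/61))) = {-8/3, 97/2, 5*sqrt(2)}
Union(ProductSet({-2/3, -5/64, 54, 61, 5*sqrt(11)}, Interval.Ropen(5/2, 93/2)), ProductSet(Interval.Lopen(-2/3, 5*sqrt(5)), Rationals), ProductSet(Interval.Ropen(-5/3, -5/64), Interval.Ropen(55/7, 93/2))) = Union(ProductSet({-2/3, -5/64, 54, 61, 5*sqrt(11)}, Interval.Ropen(5/2, 93/2)), ProductSet(Interval.Ropen(-5/3, -5/64), Interval.Ropen(55/7, 93/2)), ProductSet(Interval.Lopen(-2/3, 5*sqrt(5)), Rationals))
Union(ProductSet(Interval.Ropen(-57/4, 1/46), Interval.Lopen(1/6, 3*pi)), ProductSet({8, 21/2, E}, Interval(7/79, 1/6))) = Union(ProductSet({8, 21/2, E}, Interval(7/79, 1/6)), ProductSet(Interval.Ropen(-57/4, 1/46), Interval.Lopen(1/6, 3*pi)))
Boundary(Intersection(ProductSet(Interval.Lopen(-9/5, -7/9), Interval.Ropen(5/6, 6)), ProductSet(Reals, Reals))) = Union(ProductSet({-9/5, -7/9}, Interval(5/6, 6)), ProductSet(Interval(-9/5, -7/9), {5/6, 6}))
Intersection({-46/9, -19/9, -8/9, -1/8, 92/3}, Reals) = {-46/9, -19/9, -8/9, -1/8, 92/3}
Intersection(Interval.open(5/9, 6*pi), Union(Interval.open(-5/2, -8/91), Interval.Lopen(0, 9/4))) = Interval.Lopen(5/9, 9/4)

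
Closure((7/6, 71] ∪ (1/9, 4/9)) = [1/9, 4/9] ∪ [7/6, 71]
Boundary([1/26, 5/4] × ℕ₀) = [1/26, 5/4] × ℕ₀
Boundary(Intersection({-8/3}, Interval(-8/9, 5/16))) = EmptySet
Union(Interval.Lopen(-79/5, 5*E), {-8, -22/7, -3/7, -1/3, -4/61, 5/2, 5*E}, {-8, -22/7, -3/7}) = Interval.Lopen(-79/5, 5*E)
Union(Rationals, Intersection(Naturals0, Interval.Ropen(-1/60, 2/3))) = Union(Range(0, 1, 1), Rationals)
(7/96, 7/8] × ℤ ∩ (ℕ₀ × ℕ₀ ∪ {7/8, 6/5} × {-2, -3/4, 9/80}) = {7/8} × {-2}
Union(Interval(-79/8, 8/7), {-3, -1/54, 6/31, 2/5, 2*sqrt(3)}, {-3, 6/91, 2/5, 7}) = Union({7, 2*sqrt(3)}, Interval(-79/8, 8/7))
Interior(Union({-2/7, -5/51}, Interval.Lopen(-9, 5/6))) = Interval.open(-9, 5/6)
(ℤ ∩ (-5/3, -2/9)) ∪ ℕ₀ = {-1} ∪ ℕ₀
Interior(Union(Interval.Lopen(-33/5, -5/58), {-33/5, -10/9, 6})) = Interval.open(-33/5, -5/58)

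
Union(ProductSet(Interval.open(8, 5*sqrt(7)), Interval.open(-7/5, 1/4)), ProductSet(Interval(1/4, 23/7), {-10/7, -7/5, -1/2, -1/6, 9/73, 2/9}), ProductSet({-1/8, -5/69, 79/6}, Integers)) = Union(ProductSet({-1/8, -5/69, 79/6}, Integers), ProductSet(Interval(1/4, 23/7), {-10/7, -7/5, -1/2, -1/6, 9/73, 2/9}), ProductSet(Interval.open(8, 5*sqrt(7)), Interval.open(-7/5, 1/4)))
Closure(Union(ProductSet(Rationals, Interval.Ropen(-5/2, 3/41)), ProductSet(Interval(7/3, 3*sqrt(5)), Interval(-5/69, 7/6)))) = Union(ProductSet(Interval(7/3, 3*sqrt(5)), Interval(-5/69, 7/6)), ProductSet(Rationals, Interval.Ropen(-5/2, 3/41)), ProductSet(Reals, Interval(-5/2, -5/69)), ProductSet(Union(Interval(-oo, 7/3), Interval(3*sqrt(5), oo)), Interval(-5/2, 3/41)))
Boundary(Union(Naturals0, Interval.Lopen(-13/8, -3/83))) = Union(Complement(Naturals0, Interval.open(-13/8, -3/83)), {-13/8, -3/83})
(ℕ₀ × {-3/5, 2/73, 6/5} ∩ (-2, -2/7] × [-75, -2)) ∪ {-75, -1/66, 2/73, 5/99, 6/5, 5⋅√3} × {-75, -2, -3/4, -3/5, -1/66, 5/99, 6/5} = {-75, -1/66, 2/73, 5/99, 6/5, 5⋅√3} × {-75, -2, -3/4, -3/5, -1/66, 5/99, 6/5}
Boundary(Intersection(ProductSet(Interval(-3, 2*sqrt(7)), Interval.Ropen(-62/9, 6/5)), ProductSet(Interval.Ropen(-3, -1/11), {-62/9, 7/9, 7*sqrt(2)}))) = ProductSet(Interval(-3, -1/11), {-62/9, 7/9})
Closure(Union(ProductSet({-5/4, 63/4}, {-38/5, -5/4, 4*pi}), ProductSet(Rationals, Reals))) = ProductSet(Reals, Reals)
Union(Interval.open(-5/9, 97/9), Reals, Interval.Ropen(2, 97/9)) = Interval(-oo, oo)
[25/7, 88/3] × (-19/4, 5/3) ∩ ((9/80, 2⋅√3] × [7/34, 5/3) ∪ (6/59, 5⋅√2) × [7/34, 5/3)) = [25/7, 5⋅√2) × [7/34, 5/3)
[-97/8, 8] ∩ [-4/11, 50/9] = [-4/11, 50/9]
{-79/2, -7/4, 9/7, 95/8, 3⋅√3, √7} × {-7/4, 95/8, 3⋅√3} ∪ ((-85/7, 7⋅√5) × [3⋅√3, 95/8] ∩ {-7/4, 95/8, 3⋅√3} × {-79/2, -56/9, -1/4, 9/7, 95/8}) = {-79/2, -7/4, 9/7, 95/8, 3⋅√3, √7} × {-7/4, 95/8, 3⋅√3}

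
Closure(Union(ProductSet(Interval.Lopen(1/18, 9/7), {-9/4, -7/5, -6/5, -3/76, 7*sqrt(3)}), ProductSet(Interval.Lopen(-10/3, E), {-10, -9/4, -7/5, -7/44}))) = Union(ProductSet(Interval(-10/3, E), {-10, -9/4, -7/5, -7/44}), ProductSet(Interval(1/18, 9/7), {-9/4, -7/5, -6/5, -3/76, 7*sqrt(3)}))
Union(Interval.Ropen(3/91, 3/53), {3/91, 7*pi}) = Union({7*pi}, Interval.Ropen(3/91, 3/53))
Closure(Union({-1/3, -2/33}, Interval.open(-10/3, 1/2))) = Interval(-10/3, 1/2)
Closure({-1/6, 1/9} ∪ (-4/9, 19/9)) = [-4/9, 19/9]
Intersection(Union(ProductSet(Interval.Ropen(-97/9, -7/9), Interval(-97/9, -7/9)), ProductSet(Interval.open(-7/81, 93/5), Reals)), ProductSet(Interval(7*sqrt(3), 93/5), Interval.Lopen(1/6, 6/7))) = ProductSet(Interval.Ropen(7*sqrt(3), 93/5), Interval.Lopen(1/6, 6/7))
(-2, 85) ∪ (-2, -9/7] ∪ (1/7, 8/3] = (-2, 85)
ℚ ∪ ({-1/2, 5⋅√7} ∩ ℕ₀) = ℚ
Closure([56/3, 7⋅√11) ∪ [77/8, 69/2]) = [77/8, 69/2]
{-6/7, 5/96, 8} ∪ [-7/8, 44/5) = [-7/8, 44/5)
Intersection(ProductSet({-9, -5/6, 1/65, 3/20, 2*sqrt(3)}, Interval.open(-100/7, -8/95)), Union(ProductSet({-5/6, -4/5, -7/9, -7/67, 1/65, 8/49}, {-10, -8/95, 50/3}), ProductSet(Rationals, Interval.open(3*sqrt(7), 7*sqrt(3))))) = ProductSet({-5/6, 1/65}, {-10})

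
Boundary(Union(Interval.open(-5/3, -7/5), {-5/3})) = {-5/3, -7/5}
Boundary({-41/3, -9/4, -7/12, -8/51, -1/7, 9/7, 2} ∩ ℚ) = {-41/3, -9/4, -7/12, -8/51, -1/7, 9/7, 2}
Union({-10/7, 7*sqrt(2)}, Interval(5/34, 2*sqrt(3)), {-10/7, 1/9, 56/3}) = Union({-10/7, 1/9, 56/3, 7*sqrt(2)}, Interval(5/34, 2*sqrt(3)))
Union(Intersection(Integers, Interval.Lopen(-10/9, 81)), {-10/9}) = Union({-10/9}, Range(-1, 82, 1))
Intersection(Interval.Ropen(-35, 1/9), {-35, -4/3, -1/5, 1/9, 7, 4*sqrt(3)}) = {-35, -4/3, -1/5}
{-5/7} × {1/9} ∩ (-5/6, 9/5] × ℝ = {-5/7} × {1/9}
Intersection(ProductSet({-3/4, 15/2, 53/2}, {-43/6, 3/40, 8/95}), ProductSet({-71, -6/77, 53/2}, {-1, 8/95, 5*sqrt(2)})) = ProductSet({53/2}, {8/95})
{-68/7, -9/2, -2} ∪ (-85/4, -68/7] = (-85/4, -68/7] ∪ {-9/2, -2}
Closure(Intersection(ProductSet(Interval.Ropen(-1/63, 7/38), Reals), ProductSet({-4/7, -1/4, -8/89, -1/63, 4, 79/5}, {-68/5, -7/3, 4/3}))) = ProductSet({-1/63}, {-68/5, -7/3, 4/3})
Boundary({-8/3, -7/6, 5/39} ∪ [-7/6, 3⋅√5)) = {-8/3, -7/6, 3⋅√5}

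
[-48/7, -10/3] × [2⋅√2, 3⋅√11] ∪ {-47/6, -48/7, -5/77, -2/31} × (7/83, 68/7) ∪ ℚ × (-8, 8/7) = (ℚ × (-8, 8/7)) ∪ ({-47/6, -48/7, -5/77, -2/31} × (7/83, 68/7)) ∪ ([-48/7, -10/3] × [2⋅√2, 3⋅√11])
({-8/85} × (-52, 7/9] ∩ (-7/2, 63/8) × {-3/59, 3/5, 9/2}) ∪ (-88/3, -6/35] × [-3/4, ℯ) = ({-8/85} × {-3/59, 3/5}) ∪ ((-88/3, -6/35] × [-3/4, ℯ))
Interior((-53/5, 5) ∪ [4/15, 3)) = (-53/5, 5)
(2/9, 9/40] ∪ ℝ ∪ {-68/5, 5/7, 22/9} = (-∞, ∞)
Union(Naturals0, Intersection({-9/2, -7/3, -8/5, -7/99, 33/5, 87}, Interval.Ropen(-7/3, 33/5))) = Union({-7/3, -8/5, -7/99}, Naturals0)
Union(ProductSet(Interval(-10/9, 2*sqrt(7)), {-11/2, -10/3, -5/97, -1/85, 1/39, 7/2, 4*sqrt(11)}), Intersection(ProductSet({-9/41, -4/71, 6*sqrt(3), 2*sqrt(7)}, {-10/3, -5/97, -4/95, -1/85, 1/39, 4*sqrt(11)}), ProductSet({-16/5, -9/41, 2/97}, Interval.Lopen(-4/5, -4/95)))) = Union(ProductSet({-9/41}, {-5/97, -4/95}), ProductSet(Interval(-10/9, 2*sqrt(7)), {-11/2, -10/3, -5/97, -1/85, 1/39, 7/2, 4*sqrt(11)}))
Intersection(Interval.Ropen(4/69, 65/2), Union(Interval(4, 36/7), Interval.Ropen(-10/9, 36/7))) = Interval(4/69, 36/7)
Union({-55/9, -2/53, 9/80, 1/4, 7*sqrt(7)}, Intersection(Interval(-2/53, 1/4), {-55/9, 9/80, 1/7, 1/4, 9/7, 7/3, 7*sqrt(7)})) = {-55/9, -2/53, 9/80, 1/7, 1/4, 7*sqrt(7)}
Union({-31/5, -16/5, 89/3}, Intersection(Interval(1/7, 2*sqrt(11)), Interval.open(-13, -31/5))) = {-31/5, -16/5, 89/3}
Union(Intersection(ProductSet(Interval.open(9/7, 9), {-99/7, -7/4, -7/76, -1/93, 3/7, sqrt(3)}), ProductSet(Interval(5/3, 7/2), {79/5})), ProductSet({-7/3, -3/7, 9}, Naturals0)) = ProductSet({-7/3, -3/7, 9}, Naturals0)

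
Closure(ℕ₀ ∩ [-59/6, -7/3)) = ∅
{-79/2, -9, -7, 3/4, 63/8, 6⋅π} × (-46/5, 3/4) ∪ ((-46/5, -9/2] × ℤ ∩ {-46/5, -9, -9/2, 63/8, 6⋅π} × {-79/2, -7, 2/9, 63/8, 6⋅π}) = ({-9, -9/2} × {-7}) ∪ ({-79/2, -9, -7, 3/4, 63/8, 6⋅π} × (-46/5, 3/4))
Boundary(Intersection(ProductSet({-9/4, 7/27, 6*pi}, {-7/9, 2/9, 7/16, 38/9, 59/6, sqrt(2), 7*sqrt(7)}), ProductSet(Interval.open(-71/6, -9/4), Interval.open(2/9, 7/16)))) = EmptySet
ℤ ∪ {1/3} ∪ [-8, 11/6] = ℤ ∪ [-8, 11/6]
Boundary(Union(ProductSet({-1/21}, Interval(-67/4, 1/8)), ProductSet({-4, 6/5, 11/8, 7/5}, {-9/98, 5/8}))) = Union(ProductSet({-1/21}, Interval(-67/4, 1/8)), ProductSet({-4, 6/5, 11/8, 7/5}, {-9/98, 5/8}))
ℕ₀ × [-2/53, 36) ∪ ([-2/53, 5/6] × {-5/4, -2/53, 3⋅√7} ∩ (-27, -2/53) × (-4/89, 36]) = ℕ₀ × [-2/53, 36)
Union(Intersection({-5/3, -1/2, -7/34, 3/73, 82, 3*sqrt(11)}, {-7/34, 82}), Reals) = Reals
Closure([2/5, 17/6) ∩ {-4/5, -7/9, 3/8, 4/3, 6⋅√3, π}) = {4/3}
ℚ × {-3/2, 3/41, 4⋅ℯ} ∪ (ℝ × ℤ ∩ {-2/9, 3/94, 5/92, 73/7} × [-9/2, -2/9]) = (ℚ × {-3/2, 3/41, 4⋅ℯ}) ∪ ({-2/9, 3/94, 5/92, 73/7} × {-4, -3, -2, -1})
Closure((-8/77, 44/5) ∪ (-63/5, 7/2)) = [-63/5, 44/5]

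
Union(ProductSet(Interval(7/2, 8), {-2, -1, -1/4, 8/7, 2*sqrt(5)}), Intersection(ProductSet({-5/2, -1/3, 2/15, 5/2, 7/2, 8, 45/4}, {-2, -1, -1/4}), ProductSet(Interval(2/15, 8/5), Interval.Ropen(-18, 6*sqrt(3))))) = Union(ProductSet({2/15}, {-2, -1, -1/4}), ProductSet(Interval(7/2, 8), {-2, -1, -1/4, 8/7, 2*sqrt(5)}))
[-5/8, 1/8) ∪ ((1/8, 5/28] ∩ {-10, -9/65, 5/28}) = [-5/8, 1/8) ∪ {5/28}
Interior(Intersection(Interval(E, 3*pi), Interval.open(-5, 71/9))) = Interval.open(E, 71/9)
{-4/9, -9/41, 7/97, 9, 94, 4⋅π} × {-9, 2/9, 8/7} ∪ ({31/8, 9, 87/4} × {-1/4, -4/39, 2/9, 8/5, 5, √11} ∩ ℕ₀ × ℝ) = ({9} × {-1/4, -4/39, 2/9, 8/5, 5, √11}) ∪ ({-4/9, -9/41, 7/97, 9, 94, 4⋅π} × {-9, 2/9, 8/7})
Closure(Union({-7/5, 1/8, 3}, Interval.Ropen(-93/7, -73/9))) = Union({-7/5, 1/8, 3}, Interval(-93/7, -73/9))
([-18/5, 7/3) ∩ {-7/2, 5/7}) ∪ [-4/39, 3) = {-7/2} ∪ [-4/39, 3)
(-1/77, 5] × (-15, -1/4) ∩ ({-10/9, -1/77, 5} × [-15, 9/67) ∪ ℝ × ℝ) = (-1/77, 5] × (-15, -1/4)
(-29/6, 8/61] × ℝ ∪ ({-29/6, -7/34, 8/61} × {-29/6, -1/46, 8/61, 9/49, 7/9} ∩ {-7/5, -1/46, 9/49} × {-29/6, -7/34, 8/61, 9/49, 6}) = (-29/6, 8/61] × ℝ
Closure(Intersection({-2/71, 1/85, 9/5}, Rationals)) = {-2/71, 1/85, 9/5}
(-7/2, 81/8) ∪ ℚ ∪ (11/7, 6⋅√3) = ℚ ∪ [-7/2, 6⋅√3)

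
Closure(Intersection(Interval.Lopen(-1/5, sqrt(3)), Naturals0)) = Range(0, 2, 1)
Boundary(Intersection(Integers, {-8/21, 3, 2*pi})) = {3}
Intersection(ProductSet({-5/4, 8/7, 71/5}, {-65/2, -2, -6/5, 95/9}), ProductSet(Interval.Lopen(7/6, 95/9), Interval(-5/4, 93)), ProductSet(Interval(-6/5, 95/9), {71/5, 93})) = EmptySet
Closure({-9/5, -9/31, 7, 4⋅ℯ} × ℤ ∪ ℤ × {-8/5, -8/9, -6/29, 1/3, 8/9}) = (ℤ × {-8/5, -8/9, -6/29, 1/3, 8/9}) ∪ ({-9/5, -9/31, 7, 4⋅ℯ} × ℤ)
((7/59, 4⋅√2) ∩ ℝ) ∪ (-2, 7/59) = (-2, 7/59) ∪ (7/59, 4⋅√2)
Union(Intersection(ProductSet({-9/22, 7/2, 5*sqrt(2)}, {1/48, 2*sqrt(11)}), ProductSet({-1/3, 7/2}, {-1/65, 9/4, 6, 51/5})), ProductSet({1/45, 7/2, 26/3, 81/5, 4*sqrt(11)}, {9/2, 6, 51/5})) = ProductSet({1/45, 7/2, 26/3, 81/5, 4*sqrt(11)}, {9/2, 6, 51/5})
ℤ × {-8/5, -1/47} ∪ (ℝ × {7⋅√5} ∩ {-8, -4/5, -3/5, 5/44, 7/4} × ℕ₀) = ℤ × {-8/5, -1/47}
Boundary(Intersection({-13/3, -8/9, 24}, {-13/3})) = {-13/3}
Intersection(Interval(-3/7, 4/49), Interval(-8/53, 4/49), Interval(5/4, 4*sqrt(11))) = EmptySet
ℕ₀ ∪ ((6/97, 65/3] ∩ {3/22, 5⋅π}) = ℕ₀ ∪ {3/22, 5⋅π}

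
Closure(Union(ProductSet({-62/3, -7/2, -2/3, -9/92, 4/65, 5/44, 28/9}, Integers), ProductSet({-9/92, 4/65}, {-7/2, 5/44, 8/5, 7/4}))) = Union(ProductSet({-9/92, 4/65}, {-7/2, 5/44, 8/5, 7/4}), ProductSet({-62/3, -7/2, -2/3, -9/92, 4/65, 5/44, 28/9}, Integers))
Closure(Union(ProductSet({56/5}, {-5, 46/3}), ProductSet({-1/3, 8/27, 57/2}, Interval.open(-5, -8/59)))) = Union(ProductSet({56/5}, {-5, 46/3}), ProductSet({-1/3, 8/27, 57/2}, Interval(-5, -8/59)))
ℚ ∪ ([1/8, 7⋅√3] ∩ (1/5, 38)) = ℚ ∪ [1/5, 7⋅√3]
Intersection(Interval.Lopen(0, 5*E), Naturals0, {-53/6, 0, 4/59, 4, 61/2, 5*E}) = {4}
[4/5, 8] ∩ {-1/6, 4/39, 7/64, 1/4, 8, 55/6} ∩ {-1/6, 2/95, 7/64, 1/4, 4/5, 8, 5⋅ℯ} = {8}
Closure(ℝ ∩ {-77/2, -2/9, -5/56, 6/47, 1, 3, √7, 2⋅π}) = {-77/2, -2/9, -5/56, 6/47, 1, 3, √7, 2⋅π}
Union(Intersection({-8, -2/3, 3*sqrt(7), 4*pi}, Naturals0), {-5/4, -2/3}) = {-5/4, -2/3}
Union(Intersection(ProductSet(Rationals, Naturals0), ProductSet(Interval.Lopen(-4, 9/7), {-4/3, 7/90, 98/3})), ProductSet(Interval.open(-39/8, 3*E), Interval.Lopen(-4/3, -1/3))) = ProductSet(Interval.open(-39/8, 3*E), Interval.Lopen(-4/3, -1/3))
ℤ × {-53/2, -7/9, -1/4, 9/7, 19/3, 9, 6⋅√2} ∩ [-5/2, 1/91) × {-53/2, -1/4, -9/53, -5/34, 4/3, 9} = {-2, -1, 0} × {-53/2, -1/4, 9}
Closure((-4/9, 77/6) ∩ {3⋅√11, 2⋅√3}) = {3⋅√11, 2⋅√3}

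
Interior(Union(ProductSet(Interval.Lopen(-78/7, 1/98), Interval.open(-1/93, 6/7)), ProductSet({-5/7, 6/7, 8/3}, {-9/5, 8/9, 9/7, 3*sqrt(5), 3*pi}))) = ProductSet(Interval.open(-78/7, 1/98), Interval.open(-1/93, 6/7))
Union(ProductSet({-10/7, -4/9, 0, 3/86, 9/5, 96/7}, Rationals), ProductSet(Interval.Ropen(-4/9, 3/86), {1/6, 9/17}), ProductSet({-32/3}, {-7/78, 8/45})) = Union(ProductSet({-32/3}, {-7/78, 8/45}), ProductSet({-10/7, -4/9, 0, 3/86, 9/5, 96/7}, Rationals), ProductSet(Interval.Ropen(-4/9, 3/86), {1/6, 9/17}))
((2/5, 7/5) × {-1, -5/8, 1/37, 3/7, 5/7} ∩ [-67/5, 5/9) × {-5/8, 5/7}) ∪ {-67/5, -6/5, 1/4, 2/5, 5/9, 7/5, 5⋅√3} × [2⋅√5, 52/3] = ((2/5, 5/9) × {-5/8, 5/7}) ∪ ({-67/5, -6/5, 1/4, 2/5, 5/9, 7/5, 5⋅√3} × [2⋅√5, 52/3])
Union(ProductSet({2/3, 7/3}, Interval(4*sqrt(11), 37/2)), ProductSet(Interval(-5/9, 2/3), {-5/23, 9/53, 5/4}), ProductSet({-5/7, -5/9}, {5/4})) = Union(ProductSet({-5/7, -5/9}, {5/4}), ProductSet({2/3, 7/3}, Interval(4*sqrt(11), 37/2)), ProductSet(Interval(-5/9, 2/3), {-5/23, 9/53, 5/4}))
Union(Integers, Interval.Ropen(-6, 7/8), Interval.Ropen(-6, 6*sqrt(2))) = Union(Integers, Interval.Ropen(-6, 6*sqrt(2)))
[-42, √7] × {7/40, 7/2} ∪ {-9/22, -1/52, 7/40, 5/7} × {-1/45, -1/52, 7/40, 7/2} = ({-9/22, -1/52, 7/40, 5/7} × {-1/45, -1/52, 7/40, 7/2}) ∪ ([-42, √7] × {7/40, 7/2})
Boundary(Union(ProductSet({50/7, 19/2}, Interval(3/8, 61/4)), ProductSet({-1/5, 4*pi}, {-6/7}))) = Union(ProductSet({-1/5, 4*pi}, {-6/7}), ProductSet({50/7, 19/2}, Interval(3/8, 61/4)))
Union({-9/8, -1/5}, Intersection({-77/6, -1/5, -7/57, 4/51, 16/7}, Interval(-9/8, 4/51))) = {-9/8, -1/5, -7/57, 4/51}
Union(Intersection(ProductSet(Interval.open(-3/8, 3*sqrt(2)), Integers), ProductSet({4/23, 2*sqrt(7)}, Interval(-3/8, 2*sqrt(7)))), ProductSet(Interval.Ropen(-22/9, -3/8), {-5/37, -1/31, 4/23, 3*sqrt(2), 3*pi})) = Union(ProductSet({4/23}, Range(0, 6, 1)), ProductSet(Interval.Ropen(-22/9, -3/8), {-5/37, -1/31, 4/23, 3*sqrt(2), 3*pi}))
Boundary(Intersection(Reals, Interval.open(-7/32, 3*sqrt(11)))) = {-7/32, 3*sqrt(11)}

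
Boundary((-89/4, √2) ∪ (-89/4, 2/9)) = {-89/4, √2}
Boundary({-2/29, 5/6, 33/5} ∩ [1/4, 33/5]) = {5/6, 33/5}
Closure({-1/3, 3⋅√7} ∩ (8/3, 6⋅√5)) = {3⋅√7}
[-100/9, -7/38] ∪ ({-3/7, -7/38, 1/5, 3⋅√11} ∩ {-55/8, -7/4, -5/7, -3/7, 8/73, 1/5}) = [-100/9, -7/38] ∪ {1/5}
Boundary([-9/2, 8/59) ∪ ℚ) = (-∞, -9/2] ∪ [8/59, ∞)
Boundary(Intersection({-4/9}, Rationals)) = {-4/9}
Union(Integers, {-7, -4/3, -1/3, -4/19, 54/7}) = Union({-4/3, -1/3, -4/19, 54/7}, Integers)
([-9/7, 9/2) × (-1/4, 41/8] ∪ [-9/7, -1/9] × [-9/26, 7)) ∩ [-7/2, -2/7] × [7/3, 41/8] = [-9/7, -2/7] × [7/3, 41/8]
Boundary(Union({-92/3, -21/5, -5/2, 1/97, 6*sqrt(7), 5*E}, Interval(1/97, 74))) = {-92/3, -21/5, -5/2, 1/97, 74}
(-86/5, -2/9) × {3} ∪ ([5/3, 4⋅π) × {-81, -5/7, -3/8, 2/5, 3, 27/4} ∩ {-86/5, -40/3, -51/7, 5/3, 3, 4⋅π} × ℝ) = ((-86/5, -2/9) × {3}) ∪ ({5/3, 3} × {-81, -5/7, -3/8, 2/5, 3, 27/4})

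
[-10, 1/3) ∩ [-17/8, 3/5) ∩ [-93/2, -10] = ∅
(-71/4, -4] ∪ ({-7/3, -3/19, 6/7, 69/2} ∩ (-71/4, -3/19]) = (-71/4, -4] ∪ {-7/3, -3/19}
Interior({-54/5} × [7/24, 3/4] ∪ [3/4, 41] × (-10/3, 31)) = (3/4, 41) × (-10/3, 31)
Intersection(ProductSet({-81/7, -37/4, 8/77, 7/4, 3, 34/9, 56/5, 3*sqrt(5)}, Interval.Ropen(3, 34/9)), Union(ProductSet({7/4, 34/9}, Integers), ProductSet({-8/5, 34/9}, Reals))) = Union(ProductSet({34/9}, Interval.Ropen(3, 34/9)), ProductSet({7/4, 34/9}, Range(3, 4, 1)))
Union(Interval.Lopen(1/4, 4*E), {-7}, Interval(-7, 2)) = Interval(-7, 4*E)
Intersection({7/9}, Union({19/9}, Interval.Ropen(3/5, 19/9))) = {7/9}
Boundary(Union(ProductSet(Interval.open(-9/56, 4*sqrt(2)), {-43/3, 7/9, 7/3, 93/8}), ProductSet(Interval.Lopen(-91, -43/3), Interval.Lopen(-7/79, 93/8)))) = Union(ProductSet({-91, -43/3}, Interval(-7/79, 93/8)), ProductSet(Interval(-91, -43/3), {-7/79, 93/8}), ProductSet(Interval(-9/56, 4*sqrt(2)), {-43/3, 7/9, 7/3, 93/8}))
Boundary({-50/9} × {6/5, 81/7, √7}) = {-50/9} × {6/5, 81/7, √7}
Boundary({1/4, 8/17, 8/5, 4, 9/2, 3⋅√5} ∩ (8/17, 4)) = {8/5}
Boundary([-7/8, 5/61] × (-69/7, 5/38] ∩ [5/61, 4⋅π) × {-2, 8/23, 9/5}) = {5/61} × {-2}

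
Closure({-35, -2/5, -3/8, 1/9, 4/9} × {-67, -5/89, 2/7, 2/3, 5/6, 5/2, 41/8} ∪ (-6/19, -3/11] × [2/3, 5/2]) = ([-6/19, -3/11] × [2/3, 5/2]) ∪ ({-35, -2/5, -3/8, 1/9, 4/9} × {-67, -5/89, 2/7, 2/3, 5/6, 5/2, 41/8})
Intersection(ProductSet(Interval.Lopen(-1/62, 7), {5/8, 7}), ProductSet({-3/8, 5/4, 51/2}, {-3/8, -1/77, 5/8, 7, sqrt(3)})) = ProductSet({5/4}, {5/8, 7})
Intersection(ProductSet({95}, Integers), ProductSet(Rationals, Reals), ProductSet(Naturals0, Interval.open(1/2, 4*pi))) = ProductSet({95}, Range(1, 13, 1))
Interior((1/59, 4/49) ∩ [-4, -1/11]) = ∅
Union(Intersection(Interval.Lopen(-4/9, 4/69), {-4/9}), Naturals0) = Naturals0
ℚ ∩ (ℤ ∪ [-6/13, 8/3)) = ℤ ∪ (ℚ ∩ [-6/13, 8/3))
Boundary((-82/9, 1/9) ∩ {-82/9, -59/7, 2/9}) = {-59/7}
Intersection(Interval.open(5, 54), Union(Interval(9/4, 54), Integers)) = Union(Interval.open(5, 54), Range(6, 54, 1))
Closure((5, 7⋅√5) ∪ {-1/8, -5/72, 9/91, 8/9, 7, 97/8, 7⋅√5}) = {-1/8, -5/72, 9/91, 8/9} ∪ [5, 7⋅√5]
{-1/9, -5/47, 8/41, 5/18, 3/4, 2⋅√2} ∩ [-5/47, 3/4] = {-5/47, 8/41, 5/18, 3/4}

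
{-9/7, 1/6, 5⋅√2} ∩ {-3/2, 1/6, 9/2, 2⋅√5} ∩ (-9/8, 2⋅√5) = {1/6}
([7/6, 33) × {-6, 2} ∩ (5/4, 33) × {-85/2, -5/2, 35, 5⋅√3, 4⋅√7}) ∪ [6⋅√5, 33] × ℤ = [6⋅√5, 33] × ℤ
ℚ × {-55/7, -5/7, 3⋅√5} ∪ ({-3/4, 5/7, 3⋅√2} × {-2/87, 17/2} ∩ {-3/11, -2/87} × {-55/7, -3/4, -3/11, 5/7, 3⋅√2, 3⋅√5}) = ℚ × {-55/7, -5/7, 3⋅√5}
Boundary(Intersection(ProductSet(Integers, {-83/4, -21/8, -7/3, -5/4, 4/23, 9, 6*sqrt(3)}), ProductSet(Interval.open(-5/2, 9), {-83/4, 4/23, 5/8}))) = ProductSet(Range(-2, 9, 1), {-83/4, 4/23})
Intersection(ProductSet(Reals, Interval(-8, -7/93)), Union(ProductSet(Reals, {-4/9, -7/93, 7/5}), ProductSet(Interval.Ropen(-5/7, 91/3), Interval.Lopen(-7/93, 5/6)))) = ProductSet(Reals, {-4/9, -7/93})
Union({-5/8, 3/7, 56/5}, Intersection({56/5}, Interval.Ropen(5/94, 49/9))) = {-5/8, 3/7, 56/5}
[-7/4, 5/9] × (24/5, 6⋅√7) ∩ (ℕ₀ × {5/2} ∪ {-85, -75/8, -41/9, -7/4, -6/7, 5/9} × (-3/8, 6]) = {-7/4, -6/7, 5/9} × (24/5, 6]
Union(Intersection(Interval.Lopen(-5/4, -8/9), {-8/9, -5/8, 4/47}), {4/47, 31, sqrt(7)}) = {-8/9, 4/47, 31, sqrt(7)}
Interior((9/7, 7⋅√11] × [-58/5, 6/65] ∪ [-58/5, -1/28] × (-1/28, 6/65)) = ((-58/5, -1/28) × (-1/28, 6/65)) ∪ ((9/7, 7⋅√11) × (-58/5, 6/65))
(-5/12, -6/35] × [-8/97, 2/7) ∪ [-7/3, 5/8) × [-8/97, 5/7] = [-7/3, 5/8) × [-8/97, 5/7]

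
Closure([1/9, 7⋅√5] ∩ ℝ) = [1/9, 7⋅√5]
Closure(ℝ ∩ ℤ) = ℤ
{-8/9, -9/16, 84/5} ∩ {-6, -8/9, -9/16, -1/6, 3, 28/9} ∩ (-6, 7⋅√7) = {-8/9, -9/16}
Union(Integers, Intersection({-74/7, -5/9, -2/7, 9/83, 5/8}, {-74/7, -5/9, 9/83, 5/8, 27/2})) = Union({-74/7, -5/9, 9/83, 5/8}, Integers)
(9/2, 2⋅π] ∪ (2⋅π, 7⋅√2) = (9/2, 7⋅√2)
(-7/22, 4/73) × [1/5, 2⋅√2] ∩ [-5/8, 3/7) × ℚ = (-7/22, 4/73) × (ℚ ∩ [1/5, 2⋅√2])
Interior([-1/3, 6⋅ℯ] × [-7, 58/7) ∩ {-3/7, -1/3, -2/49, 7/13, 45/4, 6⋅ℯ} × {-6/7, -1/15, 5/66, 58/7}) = ∅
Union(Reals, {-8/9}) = Reals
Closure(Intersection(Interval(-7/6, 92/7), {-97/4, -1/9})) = {-1/9}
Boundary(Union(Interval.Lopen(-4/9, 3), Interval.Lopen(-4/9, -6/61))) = {-4/9, 3}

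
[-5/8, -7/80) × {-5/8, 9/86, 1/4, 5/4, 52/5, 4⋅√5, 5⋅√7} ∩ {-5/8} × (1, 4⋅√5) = {-5/8} × {5/4}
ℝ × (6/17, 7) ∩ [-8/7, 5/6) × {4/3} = [-8/7, 5/6) × {4/3}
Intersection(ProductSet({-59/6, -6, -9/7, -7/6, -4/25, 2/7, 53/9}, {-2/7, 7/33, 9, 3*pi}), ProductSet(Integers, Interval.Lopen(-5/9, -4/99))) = ProductSet({-6}, {-2/7})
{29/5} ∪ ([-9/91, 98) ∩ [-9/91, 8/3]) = [-9/91, 8/3] ∪ {29/5}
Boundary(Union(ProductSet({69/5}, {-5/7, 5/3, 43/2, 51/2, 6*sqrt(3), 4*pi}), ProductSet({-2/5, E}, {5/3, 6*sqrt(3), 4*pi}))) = Union(ProductSet({69/5}, {-5/7, 5/3, 43/2, 51/2, 6*sqrt(3), 4*pi}), ProductSet({-2/5, E}, {5/3, 6*sqrt(3), 4*pi}))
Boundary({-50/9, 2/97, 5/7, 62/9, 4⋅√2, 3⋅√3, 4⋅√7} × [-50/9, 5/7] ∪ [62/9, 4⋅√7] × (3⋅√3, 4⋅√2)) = ({62/9, 4⋅√7} × [3⋅√3, 4⋅√2]) ∪ ([62/9, 4⋅√7] × {4⋅√2, 3⋅√3}) ∪ ({-50/9, 2/97, 5/7, 62/9, 4⋅√2, 3⋅√3, 4⋅√7} × [-50/9, 5/7])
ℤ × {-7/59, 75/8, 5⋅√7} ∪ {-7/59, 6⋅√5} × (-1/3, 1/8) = (ℤ × {-7/59, 75/8, 5⋅√7}) ∪ ({-7/59, 6⋅√5} × (-1/3, 1/8))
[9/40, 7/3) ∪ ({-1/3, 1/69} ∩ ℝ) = {-1/3, 1/69} ∪ [9/40, 7/3)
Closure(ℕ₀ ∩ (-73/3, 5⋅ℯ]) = {0, 1, …, 13}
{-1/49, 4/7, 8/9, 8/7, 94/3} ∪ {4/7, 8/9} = {-1/49, 4/7, 8/9, 8/7, 94/3}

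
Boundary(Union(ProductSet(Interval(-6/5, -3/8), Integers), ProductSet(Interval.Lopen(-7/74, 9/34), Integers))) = ProductSet(Union(Interval(-6/5, -3/8), Interval(-7/74, 9/34)), Integers)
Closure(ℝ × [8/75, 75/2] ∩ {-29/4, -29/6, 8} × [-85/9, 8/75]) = {-29/4, -29/6, 8} × {8/75}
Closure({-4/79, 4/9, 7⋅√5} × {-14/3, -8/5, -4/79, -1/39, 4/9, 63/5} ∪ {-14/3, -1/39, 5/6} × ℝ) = ({-14/3, -1/39, 5/6} × ℝ) ∪ ({-4/79, 4/9, 7⋅√5} × {-14/3, -8/5, -4/79, -1/39, 4/9, 63/5})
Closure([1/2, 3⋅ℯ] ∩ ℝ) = [1/2, 3⋅ℯ]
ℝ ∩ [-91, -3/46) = [-91, -3/46)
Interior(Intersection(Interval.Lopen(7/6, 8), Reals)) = Interval.open(7/6, 8)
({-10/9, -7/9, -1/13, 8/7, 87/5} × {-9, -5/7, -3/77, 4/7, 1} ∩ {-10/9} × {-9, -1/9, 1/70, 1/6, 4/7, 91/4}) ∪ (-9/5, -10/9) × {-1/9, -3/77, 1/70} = ({-10/9} × {-9, 4/7}) ∪ ((-9/5, -10/9) × {-1/9, -3/77, 1/70})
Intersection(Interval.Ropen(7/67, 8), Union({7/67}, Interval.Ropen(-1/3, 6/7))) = Interval.Ropen(7/67, 6/7)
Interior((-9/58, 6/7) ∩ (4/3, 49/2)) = ∅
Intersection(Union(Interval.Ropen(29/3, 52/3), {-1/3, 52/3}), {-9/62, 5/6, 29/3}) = {29/3}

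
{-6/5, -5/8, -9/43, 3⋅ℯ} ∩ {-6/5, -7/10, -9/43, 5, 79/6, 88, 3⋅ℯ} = {-6/5, -9/43, 3⋅ℯ}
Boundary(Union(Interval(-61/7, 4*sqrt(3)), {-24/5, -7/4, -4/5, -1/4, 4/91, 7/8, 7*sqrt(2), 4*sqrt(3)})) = {-61/7, 7*sqrt(2), 4*sqrt(3)}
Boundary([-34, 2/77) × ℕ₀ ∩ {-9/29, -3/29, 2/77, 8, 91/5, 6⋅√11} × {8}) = {-9/29, -3/29} × {8}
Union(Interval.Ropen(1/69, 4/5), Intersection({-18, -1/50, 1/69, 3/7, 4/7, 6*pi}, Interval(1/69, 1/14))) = Interval.Ropen(1/69, 4/5)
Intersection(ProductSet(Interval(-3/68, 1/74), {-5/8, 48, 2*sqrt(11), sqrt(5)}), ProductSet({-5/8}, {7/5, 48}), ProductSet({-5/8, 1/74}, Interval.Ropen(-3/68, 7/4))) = EmptySet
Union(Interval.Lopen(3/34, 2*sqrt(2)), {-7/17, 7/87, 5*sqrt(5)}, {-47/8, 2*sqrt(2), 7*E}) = Union({-47/8, -7/17, 7/87, 5*sqrt(5), 7*E}, Interval.Lopen(3/34, 2*sqrt(2)))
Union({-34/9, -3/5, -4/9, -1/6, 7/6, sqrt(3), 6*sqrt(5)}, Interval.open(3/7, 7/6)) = Union({-34/9, -3/5, -4/9, -1/6, sqrt(3), 6*sqrt(5)}, Interval.Lopen(3/7, 7/6))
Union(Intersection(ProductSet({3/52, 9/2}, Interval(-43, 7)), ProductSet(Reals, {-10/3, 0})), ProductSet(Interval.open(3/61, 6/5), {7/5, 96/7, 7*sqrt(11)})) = Union(ProductSet({3/52, 9/2}, {-10/3, 0}), ProductSet(Interval.open(3/61, 6/5), {7/5, 96/7, 7*sqrt(11)}))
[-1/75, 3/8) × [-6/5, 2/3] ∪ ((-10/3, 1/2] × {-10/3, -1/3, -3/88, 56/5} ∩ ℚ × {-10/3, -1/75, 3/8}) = ((ℚ ∩ (-10/3, 1/2]) × {-10/3}) ∪ ([-1/75, 3/8) × [-6/5, 2/3])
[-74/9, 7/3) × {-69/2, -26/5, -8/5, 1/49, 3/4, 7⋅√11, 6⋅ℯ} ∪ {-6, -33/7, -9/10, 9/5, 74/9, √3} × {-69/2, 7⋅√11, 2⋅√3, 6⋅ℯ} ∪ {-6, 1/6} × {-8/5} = ([-74/9, 7/3) × {-69/2, -26/5, -8/5, 1/49, 3/4, 7⋅√11, 6⋅ℯ}) ∪ ({-6, -33/7, -9/10, 9/5, 74/9, √3} × {-69/2, 7⋅√11, 2⋅√3, 6⋅ℯ})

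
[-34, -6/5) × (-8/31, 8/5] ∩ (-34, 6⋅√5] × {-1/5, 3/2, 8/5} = (-34, -6/5) × {-1/5, 3/2, 8/5}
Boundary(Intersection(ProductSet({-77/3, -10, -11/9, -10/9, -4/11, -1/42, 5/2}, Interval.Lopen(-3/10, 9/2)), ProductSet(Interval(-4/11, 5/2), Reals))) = ProductSet({-4/11, -1/42, 5/2}, Interval(-3/10, 9/2))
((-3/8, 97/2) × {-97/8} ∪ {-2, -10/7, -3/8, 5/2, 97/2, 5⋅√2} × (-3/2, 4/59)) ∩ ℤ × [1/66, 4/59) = {-2} × [1/66, 4/59)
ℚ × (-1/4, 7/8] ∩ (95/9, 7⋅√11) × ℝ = (ℚ ∩ (95/9, 7⋅√11)) × (-1/4, 7/8]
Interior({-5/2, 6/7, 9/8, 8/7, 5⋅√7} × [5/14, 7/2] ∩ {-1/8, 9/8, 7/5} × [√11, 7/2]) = ∅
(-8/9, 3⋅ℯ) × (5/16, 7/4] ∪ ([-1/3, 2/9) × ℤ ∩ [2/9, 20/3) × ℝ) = (-8/9, 3⋅ℯ) × (5/16, 7/4]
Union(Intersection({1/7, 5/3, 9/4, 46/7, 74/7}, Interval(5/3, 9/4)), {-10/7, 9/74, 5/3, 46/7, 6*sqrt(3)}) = {-10/7, 9/74, 5/3, 9/4, 46/7, 6*sqrt(3)}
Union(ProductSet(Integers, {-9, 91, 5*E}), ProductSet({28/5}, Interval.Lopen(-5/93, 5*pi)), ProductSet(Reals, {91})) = Union(ProductSet({28/5}, Interval.Lopen(-5/93, 5*pi)), ProductSet(Integers, {-9, 91, 5*E}), ProductSet(Reals, {91}))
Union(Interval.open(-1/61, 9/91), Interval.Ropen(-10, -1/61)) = Union(Interval.Ropen(-10, -1/61), Interval.open(-1/61, 9/91))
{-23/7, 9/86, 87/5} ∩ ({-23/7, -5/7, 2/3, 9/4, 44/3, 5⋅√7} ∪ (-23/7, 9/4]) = {-23/7, 9/86}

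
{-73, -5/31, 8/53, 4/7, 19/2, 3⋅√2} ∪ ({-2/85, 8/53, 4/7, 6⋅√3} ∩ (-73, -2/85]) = {-73, -5/31, -2/85, 8/53, 4/7, 19/2, 3⋅√2}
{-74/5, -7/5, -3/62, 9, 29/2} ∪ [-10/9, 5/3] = {-74/5, -7/5, 9, 29/2} ∪ [-10/9, 5/3]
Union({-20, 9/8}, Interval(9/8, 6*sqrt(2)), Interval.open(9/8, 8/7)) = Union({-20}, Interval(9/8, 6*sqrt(2)))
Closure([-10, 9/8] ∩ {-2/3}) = {-2/3}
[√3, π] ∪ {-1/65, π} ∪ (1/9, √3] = {-1/65} ∪ (1/9, π]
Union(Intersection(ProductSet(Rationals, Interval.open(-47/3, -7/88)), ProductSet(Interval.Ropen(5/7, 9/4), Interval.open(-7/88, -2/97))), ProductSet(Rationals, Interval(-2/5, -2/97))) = ProductSet(Rationals, Interval(-2/5, -2/97))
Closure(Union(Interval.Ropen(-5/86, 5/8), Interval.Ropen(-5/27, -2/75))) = Interval(-5/27, 5/8)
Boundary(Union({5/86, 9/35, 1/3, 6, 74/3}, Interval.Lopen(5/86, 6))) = {5/86, 6, 74/3}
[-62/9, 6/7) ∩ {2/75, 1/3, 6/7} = {2/75, 1/3}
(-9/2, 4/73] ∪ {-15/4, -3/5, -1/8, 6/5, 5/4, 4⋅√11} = (-9/2, 4/73] ∪ {6/5, 5/4, 4⋅√11}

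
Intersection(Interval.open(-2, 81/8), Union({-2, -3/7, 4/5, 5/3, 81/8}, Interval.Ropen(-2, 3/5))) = Union({4/5, 5/3}, Interval.open(-2, 3/5))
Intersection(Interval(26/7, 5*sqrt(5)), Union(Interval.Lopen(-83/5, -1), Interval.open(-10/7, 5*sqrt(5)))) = Interval.Ropen(26/7, 5*sqrt(5))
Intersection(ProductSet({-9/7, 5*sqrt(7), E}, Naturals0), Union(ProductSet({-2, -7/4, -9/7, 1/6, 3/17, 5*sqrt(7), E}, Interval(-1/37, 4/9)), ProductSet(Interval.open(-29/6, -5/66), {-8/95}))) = ProductSet({-9/7, 5*sqrt(7), E}, Range(0, 1, 1))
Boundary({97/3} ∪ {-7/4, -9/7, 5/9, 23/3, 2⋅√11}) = {-7/4, -9/7, 5/9, 23/3, 97/3, 2⋅√11}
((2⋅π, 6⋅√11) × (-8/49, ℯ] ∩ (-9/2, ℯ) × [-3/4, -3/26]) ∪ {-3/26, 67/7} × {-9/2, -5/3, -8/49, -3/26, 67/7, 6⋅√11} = {-3/26, 67/7} × {-9/2, -5/3, -8/49, -3/26, 67/7, 6⋅√11}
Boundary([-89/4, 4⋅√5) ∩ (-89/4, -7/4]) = {-89/4, -7/4}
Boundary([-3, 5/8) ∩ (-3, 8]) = {-3, 5/8}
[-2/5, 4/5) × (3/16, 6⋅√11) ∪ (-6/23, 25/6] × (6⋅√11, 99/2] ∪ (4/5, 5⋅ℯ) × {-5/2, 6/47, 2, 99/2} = ((4/5, 5⋅ℯ) × {-5/2, 6/47, 2, 99/2}) ∪ ([-2/5, 4/5) × (3/16, 6⋅√11)) ∪ ((-6/23, 25/6] × (6⋅√11, 99/2])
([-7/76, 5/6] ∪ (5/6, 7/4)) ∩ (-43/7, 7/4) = [-7/76, 7/4)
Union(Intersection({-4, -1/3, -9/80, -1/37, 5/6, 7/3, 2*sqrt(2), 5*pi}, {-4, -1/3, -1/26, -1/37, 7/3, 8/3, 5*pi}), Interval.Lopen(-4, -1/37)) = Union({7/3, 5*pi}, Interval(-4, -1/37))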